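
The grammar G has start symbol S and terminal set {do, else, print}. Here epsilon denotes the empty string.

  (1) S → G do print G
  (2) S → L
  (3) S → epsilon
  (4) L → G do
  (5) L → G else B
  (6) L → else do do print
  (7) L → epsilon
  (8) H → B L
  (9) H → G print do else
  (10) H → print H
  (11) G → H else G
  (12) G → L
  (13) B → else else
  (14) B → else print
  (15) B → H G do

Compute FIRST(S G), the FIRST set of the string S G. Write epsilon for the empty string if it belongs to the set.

{epsilon, do, else, print}

FIRST(S) = {epsilon, do, else, print}  (via G do print G, L)
FIRST(L) = {epsilon, do, else, print}  (via G do, G else B)
FIRST(H) = {do, else, print}  (via B L, G print do else)
FIRST(G) = {epsilon, do, else, print}  (via H else G, L)
FIRST(B) = {do, else, print}  (via H G do)
FIRST(S G): take FIRST of each symbol in turn, carrying on past any symbol whose FIRST contains epsilon; result {epsilon, do, else, print}.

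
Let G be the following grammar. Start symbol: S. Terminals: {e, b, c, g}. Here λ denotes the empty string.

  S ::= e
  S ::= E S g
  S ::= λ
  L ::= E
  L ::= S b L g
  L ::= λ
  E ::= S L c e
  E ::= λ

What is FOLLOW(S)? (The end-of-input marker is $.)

{$, b, c, e, g}

FIRST(S): from S::=e we get {e}; from S::=E S g we get {b, c, e, g}; from S::=λ we get {λ}. So FIRST(S) = {λ, b, c, e, g}.
FIRST(L): from L::=E we get {λ, b, c, e, g}; from L::=S b L g we get {b, c, e, g}; from L::=λ we get {λ}. So FIRST(L) = {λ, b, c, e, g}.
FIRST(E): from E::=S L c e we get {b, c, e, g}; from E::=λ we get {λ}. So FIRST(E) = {λ, b, c, e, g}.
FOLLOW(S) includes $ since S is the start symbol.
FOLLOW(S): in S::=E S g, S is followed by g with FIRST {g}; in L::=S b L g, S is followed by b L g with FIRST {b}; in E::=S L c e, S is followed by L c e with FIRST {b, c, e, g}. Thus FOLLOW(S) = {$, b, c, e, g}.
FOLLOW(L): in L::=S b L g, L is followed by g with FIRST {g}; in E::=S L c e, L is followed by c e with FIRST {c}. Thus FOLLOW(L) = {c, g}.
FOLLOW(E): in S::=E S g, E is followed by S g with FIRST {b, c, e, g}; in L::=E, the suffix after E is empty, so FOLLOW(E) ⊇ FOLLOW(L) = {c, g}. Thus FOLLOW(E) = {b, c, e, g}.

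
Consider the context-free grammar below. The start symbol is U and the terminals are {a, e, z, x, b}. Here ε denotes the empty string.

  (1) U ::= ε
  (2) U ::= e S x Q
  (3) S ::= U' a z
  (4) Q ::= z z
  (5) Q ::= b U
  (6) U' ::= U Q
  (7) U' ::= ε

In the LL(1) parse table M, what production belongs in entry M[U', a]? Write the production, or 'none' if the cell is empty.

U' ::= ε

FIRST(U) = {ε, e}
FIRST(Q) = {b, z}
FIRST(U') = {ε, b, e, z}  (via U Q)
FIRST(S) = {a, b, e, z}  (via U' a z)
FOLLOW(U) includes $ since U is the start symbol.
FOLLOW(U'): in S::=U' a z, U' is followed by a z with FIRST {a}. Thus FOLLOW(U') = {a}.
For U' ::= U Q: FIRST(U Q) = {b, e, z}, so it goes in M[U', t] for t ∈ {b, e, z}.
For U' ::= ε: FIRST(ε) = {ε}, so it goes in M[U', t] for t ∈ {}; since ε ∈ FIRST, also for every t ∈ FOLLOW(U') = {a}.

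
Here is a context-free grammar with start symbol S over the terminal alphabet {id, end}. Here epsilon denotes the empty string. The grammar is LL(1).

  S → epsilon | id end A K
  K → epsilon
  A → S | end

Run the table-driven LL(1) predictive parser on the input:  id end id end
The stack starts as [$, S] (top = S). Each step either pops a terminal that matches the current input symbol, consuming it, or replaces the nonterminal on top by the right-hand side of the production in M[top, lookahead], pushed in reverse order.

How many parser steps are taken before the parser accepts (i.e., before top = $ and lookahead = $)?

11

      Stack           Input            Action
   1  $ S             id end id end $  expand S → id end A K
   2  $ K A end id    id end id end $  match id
   3  $ K A end       end id end $     match end
   4  $ K A           id end $         expand A → S
   5  $ K S           id end $         expand S → id end A K
   6  $ K K A end id  id end $         match id
   7  $ K K A end     end $            match end
   8  $ K K A         $                expand A → S
   9  $ K K S         $                expand S → epsilon
  10  $ K K           $                expand K → epsilon
  11  $ K             $                expand K → epsilon
Accept reached after 11 steps.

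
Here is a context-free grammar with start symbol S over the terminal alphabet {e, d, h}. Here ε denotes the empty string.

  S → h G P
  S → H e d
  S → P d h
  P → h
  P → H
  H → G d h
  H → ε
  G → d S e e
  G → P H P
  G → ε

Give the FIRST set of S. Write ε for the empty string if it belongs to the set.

{d, e, h}

FIRST(S) = {d, e, h}  (via H e d, P d h)
FIRST(P) = {ε, d, h}  (via H)
FIRST(H) = {ε, d, h}  (via G d h)
FIRST(G) = {ε, d, h}  (via P H P)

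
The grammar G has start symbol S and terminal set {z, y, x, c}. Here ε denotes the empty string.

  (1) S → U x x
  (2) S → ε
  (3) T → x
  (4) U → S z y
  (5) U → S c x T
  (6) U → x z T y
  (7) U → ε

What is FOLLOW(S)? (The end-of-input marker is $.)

{$, c, z}

FIRST(T): from T→x we get {x}. So FIRST(T) = {x}.
FIRST(S): from S→U x x we get {c, x, z}; from S→ε we get {ε}. So FIRST(S) = {ε, c, x, z}.
FIRST(U): from U→S z y we get {c, x, z}; from U→S c x T we get {c, x, z}; from U→x z T y we get {x}; from U→ε we get {ε}. So FIRST(U) = {ε, c, x, z}.
FOLLOW(S) includes $ since S is the start symbol.
FOLLOW(S): in U→S z y, S is followed by z y with FIRST {z}; in U→S c x T, S is followed by c x T with FIRST {c}. Thus FOLLOW(S) = {$, c, z}.
FOLLOW(U): in S→U x x, U is followed by x x with FIRST {x}. Thus FOLLOW(U) = {x}.
FOLLOW(T): in U→S c x T, the suffix after T is empty, so FOLLOW(T) ⊇ FOLLOW(U) = {x}; in U→x z T y, T is followed by y with FIRST {y}. Thus FOLLOW(T) = {x, y}.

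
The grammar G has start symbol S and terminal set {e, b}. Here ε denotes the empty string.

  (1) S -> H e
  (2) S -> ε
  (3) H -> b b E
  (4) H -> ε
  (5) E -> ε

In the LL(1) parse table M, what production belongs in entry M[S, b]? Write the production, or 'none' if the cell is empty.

S -> H e

FIRST(H) = {ε, b}
FIRST(E) = {ε}
FIRST(S) = {ε, b, e}  (via H e)
FOLLOW(S) includes $ since S is the start symbol.
FOLLOW(S): S appears on no right-hand side. Thus FOLLOW(S) = {$}.
For S -> H e: FIRST(H e) = {b, e}, so it goes in M[S, t] for t ∈ {b, e}.
For S -> ε: FIRST(ε) = {ε}, so it goes in M[S, t] for t ∈ {}; since ε ∈ FIRST, also for every t ∈ FOLLOW(S) = {$}.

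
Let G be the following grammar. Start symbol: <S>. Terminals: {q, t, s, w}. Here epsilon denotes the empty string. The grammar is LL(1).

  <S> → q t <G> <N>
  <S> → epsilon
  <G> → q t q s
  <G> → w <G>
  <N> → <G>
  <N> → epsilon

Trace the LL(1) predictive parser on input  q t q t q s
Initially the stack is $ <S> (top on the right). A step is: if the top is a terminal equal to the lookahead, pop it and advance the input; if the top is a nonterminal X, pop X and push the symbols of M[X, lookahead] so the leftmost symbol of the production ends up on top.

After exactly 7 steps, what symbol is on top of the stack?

step 1: stack=$ <S>  input=q t q t q s $  — expand <S> → q t <G> <N>
step 2: stack=$ <N> <G> t q  input=q t q t q s $  — match q
step 3: stack=$ <N> <G> t  input=t q t q s $  — match t
step 4: stack=$ <N> <G>  input=q t q s $  — expand <G> → q t q s
step 5: stack=$ <N> s q t q  input=q t q s $  — match q
step 6: stack=$ <N> s q t  input=t q s $  — match t
step 7: stack=$ <N> s q  input=q s $  — match q
Stack after step 7: $ <N> s (top = s).

s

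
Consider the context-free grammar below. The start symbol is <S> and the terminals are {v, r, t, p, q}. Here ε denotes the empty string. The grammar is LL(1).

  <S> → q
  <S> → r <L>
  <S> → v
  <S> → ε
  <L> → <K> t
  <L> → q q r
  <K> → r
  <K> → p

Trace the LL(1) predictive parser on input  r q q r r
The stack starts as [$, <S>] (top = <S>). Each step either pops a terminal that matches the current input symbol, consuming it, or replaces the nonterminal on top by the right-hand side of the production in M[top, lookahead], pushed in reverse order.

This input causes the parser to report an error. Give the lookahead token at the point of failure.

r

     Stack    Input        Action
  1  $ <S>    r q q r r $  expand <S> → r <L>
  2  $ <L> r  r q q r r $  match r
  3  $ <L>    q q r r $    expand <L> → q q r
  4  $ r q q  q q r r $    match q
  5  $ r q    q r r $      match q
  6  $ r      r r $        match r
  7  $        r $          error: stack empty but input remains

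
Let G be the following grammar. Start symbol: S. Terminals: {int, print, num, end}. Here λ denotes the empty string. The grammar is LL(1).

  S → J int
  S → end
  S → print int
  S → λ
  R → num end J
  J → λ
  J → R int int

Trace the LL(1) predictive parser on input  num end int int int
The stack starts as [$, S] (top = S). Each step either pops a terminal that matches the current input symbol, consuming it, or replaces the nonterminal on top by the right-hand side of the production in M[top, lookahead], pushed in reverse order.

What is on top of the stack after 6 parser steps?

step 1: stack=$ S  input=num end int int int $  — expand S → J int
step 2: stack=$ int J  input=num end int int int $  — expand J → R int int
step 3: stack=$ int int int R  input=num end int int int $  — expand R → num end J
step 4: stack=$ int int int J end num  input=num end int int int $  — match num
step 5: stack=$ int int int J end  input=end int int int $  — match end
step 6: stack=$ int int int J  input=int int int $  — expand J → λ
Stack after step 6: $ int int int (top = int).

int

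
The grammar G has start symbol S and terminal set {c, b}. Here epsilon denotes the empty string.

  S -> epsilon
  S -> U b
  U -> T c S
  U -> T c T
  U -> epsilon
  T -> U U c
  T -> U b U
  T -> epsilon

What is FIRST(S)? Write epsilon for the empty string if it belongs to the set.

FIRST(S): from S->epsilon we get {epsilon}; from S->U b we get {b, c}. So FIRST(S) = {epsilon, b, c}.
FIRST(U): from U->T c S we get {b, c}; from U->T c T we get {b, c}; from U->epsilon we get {epsilon}. So FIRST(U) = {epsilon, b, c}.
FIRST(T): from T->U U c we get {b, c}; from T->U b U we get {b, c}; from T->epsilon we get {epsilon}. So FIRST(T) = {epsilon, b, c}.

{epsilon, b, c}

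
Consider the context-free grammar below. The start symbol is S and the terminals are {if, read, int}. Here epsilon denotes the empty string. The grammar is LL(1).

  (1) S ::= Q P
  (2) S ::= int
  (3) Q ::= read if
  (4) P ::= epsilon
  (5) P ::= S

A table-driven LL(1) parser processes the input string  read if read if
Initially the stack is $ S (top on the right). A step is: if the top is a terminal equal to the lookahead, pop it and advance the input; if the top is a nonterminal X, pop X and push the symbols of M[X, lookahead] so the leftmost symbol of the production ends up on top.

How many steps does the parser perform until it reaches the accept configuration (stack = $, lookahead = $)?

      Stack        Input              Action
   1  $ S          read if read if $  expand S ::= Q P
   2  $ P Q        read if read if $  expand Q ::= read if
   3  $ P if read  read if read if $  match read
   4  $ P if       if read if $       match if
   5  $ P          read if $          expand P ::= S
   6  $ S          read if $          expand S ::= Q P
   7  $ P Q        read if $          expand Q ::= read if
   8  $ P if read  read if $          match read
   9  $ P if       if $               match if
  10  $ P          $                  expand P ::= epsilon
Accept reached after 10 steps.

10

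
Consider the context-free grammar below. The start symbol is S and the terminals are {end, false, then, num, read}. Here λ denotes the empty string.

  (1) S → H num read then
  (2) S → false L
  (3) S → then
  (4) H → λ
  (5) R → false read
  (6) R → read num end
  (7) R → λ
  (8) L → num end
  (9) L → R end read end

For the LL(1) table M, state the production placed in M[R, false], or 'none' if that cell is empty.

R → false read

FIRST(H): from H→λ we get {λ}. So FIRST(H) = {λ}.
FIRST(R): from R→false read we get {false}; from R→read num end we get {read}; from R→λ we get {λ}. So FIRST(R) = {λ, false, read}.
FIRST(S): from S→H num read then we get {num}; from S→false L we get {false}; from S→then we get {then}. So FIRST(S) = {false, num, then}.
FIRST(L): from L→num end we get {num}; from L→R end read end we get {end, false, read}. So FIRST(L) = {end, false, num, read}.
FOLLOW(S) includes $ since S is the start symbol.
FOLLOW(R): in L→R end read end, R is followed by end read end with FIRST {end}. Thus FOLLOW(R) = {end}.
For R → false read: FIRST(false read) = {false}, so it goes in M[R, t] for t ∈ {false}.
For R → read num end: FIRST(read num end) = {read}, so it goes in M[R, t] for t ∈ {read}.
For R → λ: FIRST(λ) = {λ}, so it goes in M[R, t] for t ∈ {}; since λ ∈ FIRST, also for every t ∈ FOLLOW(R) = {end}.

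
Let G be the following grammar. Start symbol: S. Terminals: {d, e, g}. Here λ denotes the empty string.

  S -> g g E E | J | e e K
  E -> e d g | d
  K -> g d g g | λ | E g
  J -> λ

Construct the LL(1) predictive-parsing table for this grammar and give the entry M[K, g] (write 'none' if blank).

FIRST(E) = {d, e}
FIRST(J) = {λ}
FIRST(S) = {λ, e, g}  (via J)
FIRST(K) = {λ, d, e, g}  (via E g)
FOLLOW(S) includes $ since S is the start symbol.
FOLLOW(S): S appears on no right-hand side. Thus FOLLOW(S) = {$}.
FOLLOW(K): in S->e e K, the suffix after K is empty, so FOLLOW(K) ⊇ FOLLOW(S) = {$}. Thus FOLLOW(K) = {$}.
For K -> g d g g: FIRST(g d g g) = {g}, so it goes in M[K, t] for t ∈ {g}.
For K -> λ: FIRST(λ) = {λ}, so it goes in M[K, t] for t ∈ {}; since λ ∈ FIRST, also for every t ∈ FOLLOW(K) = {$}.
For K -> E g: FIRST(E g) = {d, e}, so it goes in M[K, t] for t ∈ {d, e}.

K -> g d g g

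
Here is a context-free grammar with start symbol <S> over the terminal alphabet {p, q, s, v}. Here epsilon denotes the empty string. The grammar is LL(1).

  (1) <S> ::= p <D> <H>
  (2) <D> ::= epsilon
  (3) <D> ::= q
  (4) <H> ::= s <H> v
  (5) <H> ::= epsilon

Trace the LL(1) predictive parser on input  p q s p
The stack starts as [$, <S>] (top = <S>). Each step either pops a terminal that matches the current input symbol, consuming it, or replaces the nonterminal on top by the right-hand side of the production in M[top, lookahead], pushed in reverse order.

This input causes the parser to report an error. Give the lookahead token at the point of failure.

p

     Stack        Input      Action
  1  $ <S>        p q s p $  expand <S> ::= p <D> <H>
  2  $ <H> <D> p  p q s p $  match p
  3  $ <H> <D>    q s p $    expand <D> ::= q
  4  $ <H> q      q s p $    match q
  5  $ <H>        s p $      expand <H> ::= s <H> v
  6  $ v <H> s    s p $      match s
  7  $ v <H>      p $        error: M[<H>, p] is empty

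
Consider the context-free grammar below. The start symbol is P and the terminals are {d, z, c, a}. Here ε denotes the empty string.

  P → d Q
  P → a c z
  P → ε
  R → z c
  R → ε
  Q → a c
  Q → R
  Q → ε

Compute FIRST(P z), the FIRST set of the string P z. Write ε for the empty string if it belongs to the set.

FIRST(P) = {ε, a, d}
FIRST(R) = {ε, z}
FIRST(Q) = {ε, a, z}  (via R)
FIRST(P z): take FIRST of each symbol in turn, carrying on past any symbol whose FIRST contains ε; result {a, d, z}.

{a, d, z}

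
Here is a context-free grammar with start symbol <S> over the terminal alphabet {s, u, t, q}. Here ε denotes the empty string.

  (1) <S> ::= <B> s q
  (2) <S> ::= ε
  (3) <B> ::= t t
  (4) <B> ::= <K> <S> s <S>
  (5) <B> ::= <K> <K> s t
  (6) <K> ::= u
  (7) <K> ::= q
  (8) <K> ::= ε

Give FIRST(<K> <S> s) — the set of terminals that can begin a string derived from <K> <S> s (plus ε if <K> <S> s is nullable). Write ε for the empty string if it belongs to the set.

FIRST(<K>) = {ε, q, u}
FIRST(<S>) = {ε, q, s, t, u}  (via <B> s q)
FIRST(<B>) = {q, s, t, u}  (via <K> <S> s <S>, <K> <K> s t)
FIRST(<K> <S> s): take FIRST of each symbol in turn, carrying on past any symbol whose FIRST contains ε; result {q, s, t, u}.

{q, s, t, u}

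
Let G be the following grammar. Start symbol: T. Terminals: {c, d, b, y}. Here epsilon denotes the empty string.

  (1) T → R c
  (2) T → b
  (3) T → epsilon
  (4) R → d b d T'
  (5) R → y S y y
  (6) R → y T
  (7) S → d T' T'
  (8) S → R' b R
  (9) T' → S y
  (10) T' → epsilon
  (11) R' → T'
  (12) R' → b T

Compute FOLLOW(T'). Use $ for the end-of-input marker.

FIRST(R) = {d, y}
FIRST(T) = {epsilon, b, d, y}  (via R c)
FIRST(S) = {b, d}  (via R' b R)
FIRST(T') = {epsilon, b, d}  (via S y)
FIRST(R') = {epsilon, b, d}  (via T')
FOLLOW(T) includes $ since T is the start symbol.
FOLLOW(S): in R→y S y y, S is followed by y y with FIRST {y}; in T'→S y, S is followed by y with FIRST {y}. Thus FOLLOW(S) = {y}.
FOLLOW(R): in T→R c, R is followed by c with FIRST {c}; in S→R' b R, the suffix after R is empty, so FOLLOW(R) ⊇ FOLLOW(S) = {y}. Thus FOLLOW(R) = {c, y}.
FOLLOW(R'): in S→R' b R, R' is followed by b R with FIRST {b}. Thus FOLLOW(R') = {b}.
FOLLOW(T): in R→y T, the suffix after T is empty, so FOLLOW(T) ⊇ FOLLOW(R) = {c, y}; in R'→b T, the suffix after T is empty, so FOLLOW(T) ⊇ FOLLOW(R') = {b}. Thus FOLLOW(T) = {$, b, c, y}.
FOLLOW(T'): in R→d b d T', the suffix after T' is empty, so FOLLOW(T') ⊇ FOLLOW(R) = {c, y}; in S→d T' T' (occurrence 1), T' is followed by T' with FIRST {epsilon, b, d}; in S→d T' T' (occurrence 1), the suffix after T' is nullable, so FOLLOW(T') ⊇ FOLLOW(S) = {y}; in S→d T' T' (occurrence 2), the suffix after T' is empty, so FOLLOW(T') ⊇ FOLLOW(S) = {y}; in R'→T', the suffix after T' is empty, so FOLLOW(T') ⊇ FOLLOW(R') = {b}. Thus FOLLOW(T') = {b, c, d, y}.

{b, c, d, y}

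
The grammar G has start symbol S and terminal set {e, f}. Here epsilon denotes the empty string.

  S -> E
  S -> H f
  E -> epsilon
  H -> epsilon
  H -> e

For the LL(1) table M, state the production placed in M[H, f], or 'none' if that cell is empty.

FIRST(E) = {epsilon}
FIRST(H) = {epsilon, e}
FIRST(S) = {epsilon, e, f}  (via E, H f)
FOLLOW(S) includes $ since S is the start symbol.
FOLLOW(H): in S->H f, H is followed by f with FIRST {f}. Thus FOLLOW(H) = {f}.
For H -> epsilon: FIRST(epsilon) = {epsilon}, so it goes in M[H, t] for t ∈ {}; since epsilon ∈ FIRST, also for every t ∈ FOLLOW(H) = {f}.
For H -> e: FIRST(e) = {e}, so it goes in M[H, t] for t ∈ {e}.

H -> epsilon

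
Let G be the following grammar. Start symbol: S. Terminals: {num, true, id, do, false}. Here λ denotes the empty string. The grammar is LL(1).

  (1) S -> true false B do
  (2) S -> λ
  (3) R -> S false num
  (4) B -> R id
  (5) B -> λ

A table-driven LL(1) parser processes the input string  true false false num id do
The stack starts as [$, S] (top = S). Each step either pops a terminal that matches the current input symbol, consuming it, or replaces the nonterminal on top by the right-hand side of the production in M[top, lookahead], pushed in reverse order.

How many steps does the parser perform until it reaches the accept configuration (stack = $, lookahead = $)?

step 1: stack=$ S  input=true false false num id do $  — expand S -> true false B do
step 2: stack=$ do B false true  input=true false false num id do $  — match true
step 3: stack=$ do B false  input=false false num id do $  — match false
step 4: stack=$ do B  input=false num id do $  — expand B -> R id
step 5: stack=$ do id R  input=false num id do $  — expand R -> S false num
step 6: stack=$ do id num false S  input=false num id do $  — expand S -> λ
step 7: stack=$ do id num false  input=false num id do $  — match false
step 8: stack=$ do id num  input=num id do $  — match num
step 9: stack=$ do id  input=id do $  — match id
step 10: stack=$ do  input=do $  — match do
Accept reached after 10 steps.

10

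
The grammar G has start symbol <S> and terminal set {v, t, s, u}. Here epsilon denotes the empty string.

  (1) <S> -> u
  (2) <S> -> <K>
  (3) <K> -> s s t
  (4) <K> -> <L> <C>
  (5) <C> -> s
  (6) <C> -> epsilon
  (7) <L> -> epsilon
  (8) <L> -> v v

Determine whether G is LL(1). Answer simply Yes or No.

FIRST(<S>) = {epsilon, s, u, v}
FIRST(<K>) = {epsilon, s, v}
FIRST(<C>) = {epsilon, s}
FIRST(<L>) = {epsilon, v}
FOLLOW(<S>) = {$}
FOLLOW(<K>) = {$}
FOLLOW(<C>) = {$}
FOLLOW(<L>) = {$, s}
Cell M[<K>, s] receives both <K> -> s s t and <K> -> <L> <C> — the grammar is not LL(1).

No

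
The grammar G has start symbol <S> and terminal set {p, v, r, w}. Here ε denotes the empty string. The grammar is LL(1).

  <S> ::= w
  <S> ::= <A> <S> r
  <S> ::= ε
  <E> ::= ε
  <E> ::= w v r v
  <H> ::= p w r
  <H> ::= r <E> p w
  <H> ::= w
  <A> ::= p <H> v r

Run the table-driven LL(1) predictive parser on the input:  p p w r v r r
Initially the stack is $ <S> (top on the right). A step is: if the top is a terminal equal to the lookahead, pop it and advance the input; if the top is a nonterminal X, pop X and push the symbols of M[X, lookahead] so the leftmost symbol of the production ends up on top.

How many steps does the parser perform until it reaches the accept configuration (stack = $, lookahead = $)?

      Stack              Input            Action
   1  $ <S>              p p w r v r r $  expand <S> ::= <A> <S> r
   2  $ r <S> <A>        p p w r v r r $  expand <A> ::= p <H> v r
   3  $ r <S> r v <H> p  p p w r v r r $  match p
   4  $ r <S> r v <H>    p w r v r r $    expand <H> ::= p w r
   5  $ r <S> r v r w p  p w r v r r $    match p
   6  $ r <S> r v r w    w r v r r $      match w
   7  $ r <S> r v r      r v r r $        match r
   8  $ r <S> r v        v r r $          match v
   9  $ r <S> r          r r $            match r
  10  $ r <S>            r $              expand <S> ::= ε
  11  $ r                r $              match r
Accept reached after 11 steps.

11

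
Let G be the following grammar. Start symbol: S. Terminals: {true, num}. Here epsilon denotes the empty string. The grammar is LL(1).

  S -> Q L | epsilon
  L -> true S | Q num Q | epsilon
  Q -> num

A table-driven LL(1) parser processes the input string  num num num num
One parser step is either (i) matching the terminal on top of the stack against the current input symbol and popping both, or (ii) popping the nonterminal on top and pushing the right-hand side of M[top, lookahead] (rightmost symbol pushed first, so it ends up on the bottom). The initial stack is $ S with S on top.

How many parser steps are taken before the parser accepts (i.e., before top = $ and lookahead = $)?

step 1: stack=$ S  input=num num num num $  — expand S -> Q L
step 2: stack=$ L Q  input=num num num num $  — expand Q -> num
step 3: stack=$ L num  input=num num num num $  — match num
step 4: stack=$ L  input=num num num $  — expand L -> Q num Q
step 5: stack=$ Q num Q  input=num num num $  — expand Q -> num
step 6: stack=$ Q num num  input=num num num $  — match num
step 7: stack=$ Q num  input=num num $  — match num
step 8: stack=$ Q  input=num $  — expand Q -> num
step 9: stack=$ num  input=num $  — match num
Accept reached after 9 steps.

9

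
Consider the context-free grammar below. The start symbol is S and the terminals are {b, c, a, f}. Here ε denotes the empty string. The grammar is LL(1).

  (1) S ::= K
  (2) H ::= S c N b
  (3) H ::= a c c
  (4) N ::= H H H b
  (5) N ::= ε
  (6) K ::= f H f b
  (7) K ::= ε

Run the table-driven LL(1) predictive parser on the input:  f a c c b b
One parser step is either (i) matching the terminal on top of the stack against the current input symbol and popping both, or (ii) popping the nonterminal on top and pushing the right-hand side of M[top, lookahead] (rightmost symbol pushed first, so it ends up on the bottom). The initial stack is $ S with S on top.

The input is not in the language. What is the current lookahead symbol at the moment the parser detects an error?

     Stack        Input          Action
  1  $ S          f a c c b b $  expand S ::= K
  2  $ K          f a c c b b $  expand K ::= f H f b
  3  $ b f H f    f a c c b b $  match f
  4  $ b f H      a c c b b $    expand H ::= a c c
  5  $ b f c c a  a c c b b $    match a
  6  $ b f c c    c c b b $      match c
  7  $ b f c      c b b $        match c
  8  $ b f        b b $          error: top is terminal f but lookahead is b

b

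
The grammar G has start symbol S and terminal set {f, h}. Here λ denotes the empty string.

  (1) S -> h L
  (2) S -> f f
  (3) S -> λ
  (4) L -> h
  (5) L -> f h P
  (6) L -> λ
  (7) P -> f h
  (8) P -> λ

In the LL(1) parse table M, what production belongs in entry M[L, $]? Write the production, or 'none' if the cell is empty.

L -> λ

FIRST(S) = {λ, f, h}
FIRST(L) = {λ, f, h}
FIRST(P) = {λ, f}
FOLLOW(S) includes $ since S is the start symbol.
FOLLOW(S): S appears on no right-hand side. Thus FOLLOW(S) = {$}.
FOLLOW(L): in S->h L, the suffix after L is empty, so FOLLOW(L) ⊇ FOLLOW(S) = {$}. Thus FOLLOW(L) = {$}.
For L -> h: FIRST(h) = {h}, so it goes in M[L, t] for t ∈ {h}.
For L -> f h P: FIRST(f h P) = {f}, so it goes in M[L, t] for t ∈ {f}.
For L -> λ: FIRST(λ) = {λ}, so it goes in M[L, t] for t ∈ {}; since λ ∈ FIRST, also for every t ∈ FOLLOW(L) = {$}.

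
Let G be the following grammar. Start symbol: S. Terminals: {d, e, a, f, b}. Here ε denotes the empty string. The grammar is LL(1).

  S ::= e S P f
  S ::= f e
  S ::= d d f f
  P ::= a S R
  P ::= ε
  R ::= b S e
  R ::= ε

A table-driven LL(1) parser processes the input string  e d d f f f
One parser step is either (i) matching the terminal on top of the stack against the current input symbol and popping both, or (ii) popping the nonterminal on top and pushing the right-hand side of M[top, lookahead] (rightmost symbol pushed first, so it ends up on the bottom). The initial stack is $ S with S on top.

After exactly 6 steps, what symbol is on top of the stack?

f

step 1: stack=$ S  input=e d d f f f $  — expand S ::= e S P f
step 2: stack=$ f P S e  input=e d d f f f $  — match e
step 3: stack=$ f P S  input=d d f f f $  — expand S ::= d d f f
step 4: stack=$ f P f f d d  input=d d f f f $  — match d
step 5: stack=$ f P f f d  input=d f f f $  — match d
step 6: stack=$ f P f f  input=f f f $  — match f
Stack after step 6: $ f P f (top = f).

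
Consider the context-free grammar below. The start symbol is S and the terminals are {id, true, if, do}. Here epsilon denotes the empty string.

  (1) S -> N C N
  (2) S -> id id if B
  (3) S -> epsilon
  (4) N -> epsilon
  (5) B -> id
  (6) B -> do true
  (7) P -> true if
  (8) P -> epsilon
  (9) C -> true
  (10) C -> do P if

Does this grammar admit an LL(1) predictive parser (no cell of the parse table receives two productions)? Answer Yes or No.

FIRST(S) = {epsilon, do, id, true}
FIRST(N) = {epsilon}
FIRST(B) = {do, id}
FIRST(P) = {epsilon, true}
FIRST(C) = {do, true}
FOLLOW(S) = {$}
FOLLOW(N) = {$, do, true}
FOLLOW(B) = {$}
FOLLOW(P) = {if}
FOLLOW(C) = {$}
Each cell of M receives at most one production.

Yes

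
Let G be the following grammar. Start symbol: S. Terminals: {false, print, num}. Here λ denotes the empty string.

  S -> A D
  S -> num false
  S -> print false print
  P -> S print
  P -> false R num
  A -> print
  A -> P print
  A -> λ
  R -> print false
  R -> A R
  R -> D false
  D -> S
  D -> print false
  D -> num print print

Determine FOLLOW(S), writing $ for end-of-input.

FIRST(S) = {false, num, print}  (via A D)
FIRST(P) = {false, num, print}  (via S print)
FIRST(D) = {false, num, print}  (via S)
FIRST(A) = {λ, false, num, print}  (via P print)
FIRST(R) = {false, num, print}  (via A R, D false)
FOLLOW(S) includes $ since S is the start symbol.
FOLLOW(P): in A->P print, P is followed by print with FIRST {print}. Thus FOLLOW(P) = {print}.
FOLLOW(A): in S->A D, A is followed by D with FIRST {false, num, print}; in R->A R, A is followed by R with FIRST {false, num, print}. Thus FOLLOW(A) = {false, num, print}.
FOLLOW(R): in P->false R num, R is followed by num with FIRST {num}; in R->A R, the suffix after R is empty (adds nothing new). Thus FOLLOW(R) = {num}.
FOLLOW(S): in P->S print, S is followed by print with FIRST {print}; in D->S, the suffix after S is empty, so FOLLOW(S) ⊇ FOLLOW(D) = {$, false, print}. Thus FOLLOW(S) = {$, false, print}.
FOLLOW(D): in S->A D, the suffix after D is empty, so FOLLOW(D) ⊇ FOLLOW(S) = {$, false, print}; in R->D false, D is followed by false with FIRST {false}. Thus FOLLOW(D) = {$, false, print}.

{$, false, print}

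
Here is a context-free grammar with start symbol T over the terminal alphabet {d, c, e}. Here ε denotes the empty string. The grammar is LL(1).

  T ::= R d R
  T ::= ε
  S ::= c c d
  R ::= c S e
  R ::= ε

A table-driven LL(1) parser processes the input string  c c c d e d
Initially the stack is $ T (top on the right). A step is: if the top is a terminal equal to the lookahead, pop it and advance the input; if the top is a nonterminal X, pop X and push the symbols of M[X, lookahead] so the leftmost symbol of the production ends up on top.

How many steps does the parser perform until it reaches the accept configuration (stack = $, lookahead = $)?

10

step 1: stack=$ T  input=c c c d e d $  — expand T ::= R d R
step 2: stack=$ R d R  input=c c c d e d $  — expand R ::= c S e
step 3: stack=$ R d e S c  input=c c c d e d $  — match c
step 4: stack=$ R d e S  input=c c d e d $  — expand S ::= c c d
step 5: stack=$ R d e d c c  input=c c d e d $  — match c
step 6: stack=$ R d e d c  input=c d e d $  — match c
step 7: stack=$ R d e d  input=d e d $  — match d
step 8: stack=$ R d e  input=e d $  — match e
step 9: stack=$ R d  input=d $  — match d
step 10: stack=$ R  input=$  — expand R ::= ε
Accept reached after 10 steps.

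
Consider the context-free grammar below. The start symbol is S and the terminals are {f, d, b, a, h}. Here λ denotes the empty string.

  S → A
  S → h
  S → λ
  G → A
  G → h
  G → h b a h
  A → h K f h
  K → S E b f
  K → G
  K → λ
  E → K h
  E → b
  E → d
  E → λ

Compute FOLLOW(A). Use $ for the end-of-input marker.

FIRST(A) = {h}
FIRST(S) = {λ, h}  (via A)
FIRST(G) = {h}  (via A)
FIRST(K) = {λ, b, d, h}  (via S E b f, G)
FIRST(E) = {λ, b, d, h}  (via K h)
FOLLOW(S) includes $ since S is the start symbol.
FOLLOW(S): in K→S E b f, S is followed by E b f with FIRST {b, d, h}. Thus FOLLOW(S) = {$, b, d, h}.
FOLLOW(K): in A→h K f h, K is followed by f h with FIRST {f}; in E→K h, K is followed by h with FIRST {h}. Thus FOLLOW(K) = {f, h}.
FOLLOW(G): in K→G, the suffix after G is empty, so FOLLOW(G) ⊇ FOLLOW(K) = {f, h}. Thus FOLLOW(G) = {f, h}.
FOLLOW(A): in S→A, the suffix after A is empty, so FOLLOW(A) ⊇ FOLLOW(S) = {$, b, d, h}; in G→A, the suffix after A is empty, so FOLLOW(A) ⊇ FOLLOW(G) = {f, h}. Thus FOLLOW(A) = {$, b, d, f, h}.
FOLLOW(E): in K→S E b f, E is followed by b f with FIRST {b}. Thus FOLLOW(E) = {b}.

{$, b, d, f, h}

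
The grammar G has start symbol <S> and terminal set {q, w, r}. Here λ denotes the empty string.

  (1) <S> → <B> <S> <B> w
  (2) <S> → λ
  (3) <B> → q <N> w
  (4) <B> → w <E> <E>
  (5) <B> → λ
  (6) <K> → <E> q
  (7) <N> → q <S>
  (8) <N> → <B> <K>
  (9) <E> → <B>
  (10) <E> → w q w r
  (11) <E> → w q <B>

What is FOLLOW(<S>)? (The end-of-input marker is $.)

FIRST(<B>) = {λ, q, w}
FIRST(<S>) = {λ, q, w}  (via <B> <S> <B> w)
FIRST(<E>) = {λ, q, w}  (via <B>)
FIRST(<K>) = {q, w}  (via <E> q)
FIRST(<N>) = {q, w}  (via <B> <K>)
FOLLOW(<S>) includes $ since <S> is the start symbol.
FOLLOW(<N>): in <B>→q <N> w, <N> is followed by w with FIRST {w}. Thus FOLLOW(<N>) = {w}.
FOLLOW(<S>): in <S>→<B> <S> <B> w, <S> is followed by <B> w with FIRST {q, w}; in <N>→q <S>, the suffix after <S> is empty, so FOLLOW(<S>) ⊇ FOLLOW(<N>) = {w}. Thus FOLLOW(<S>) = {$, q, w}.
FOLLOW(<K>): in <N>→<B> <K>, the suffix after <K> is empty, so FOLLOW(<K>) ⊇ FOLLOW(<N>) = {w}. Thus FOLLOW(<K>) = {w}.
FOLLOW(<B>): in <S>→<B> <S> <B> w (occurrence 1), <B> is followed by <S> <B> w with FIRST {q, w}; in <S>→<B> <S> <B> w (occurrence 2), <B> is followed by w with FIRST {w}; in <N>→<B> <K>, <B> is followed by <K> with FIRST {q, w}; in <E>→<B>, the suffix after <B> is empty, so FOLLOW(<B>) ⊇ FOLLOW(<E>) = {q, w}; in <E>→w q <B>, the suffix after <B> is empty, so FOLLOW(<B>) ⊇ FOLLOW(<E>) = {q, w}. Thus FOLLOW(<B>) = {q, w}.
FOLLOW(<E>): in <B>→w <E> <E> (occurrence 1), <E> is followed by <E> with FIRST {λ, q, w}; in <B>→w <E> <E> (occurrence 1), the suffix after <E> is nullable, so FOLLOW(<E>) ⊇ FOLLOW(<B>) = {q, w}; in <B>→w <E> <E> (occurrence 2), the suffix after <E> is empty, so FOLLOW(<E>) ⊇ FOLLOW(<B>) = {q, w}; in <K>→<E> q, <E> is followed by q with FIRST {q}. Thus FOLLOW(<E>) = {q, w}.

{$, q, w}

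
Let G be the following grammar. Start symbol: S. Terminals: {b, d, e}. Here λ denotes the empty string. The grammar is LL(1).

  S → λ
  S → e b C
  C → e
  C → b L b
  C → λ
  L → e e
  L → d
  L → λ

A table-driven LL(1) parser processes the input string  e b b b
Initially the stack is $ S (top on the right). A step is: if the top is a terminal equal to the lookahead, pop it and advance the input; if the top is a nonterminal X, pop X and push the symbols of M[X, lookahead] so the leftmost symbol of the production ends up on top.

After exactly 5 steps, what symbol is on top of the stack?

step 1: stack=$ S  input=e b b b $  — expand S → e b C
step 2: stack=$ C b e  input=e b b b $  — match e
step 3: stack=$ C b  input=b b b $  — match b
step 4: stack=$ C  input=b b $  — expand C → b L b
step 5: stack=$ b L b  input=b b $  — match b
Stack after step 5: $ b L (top = L).

L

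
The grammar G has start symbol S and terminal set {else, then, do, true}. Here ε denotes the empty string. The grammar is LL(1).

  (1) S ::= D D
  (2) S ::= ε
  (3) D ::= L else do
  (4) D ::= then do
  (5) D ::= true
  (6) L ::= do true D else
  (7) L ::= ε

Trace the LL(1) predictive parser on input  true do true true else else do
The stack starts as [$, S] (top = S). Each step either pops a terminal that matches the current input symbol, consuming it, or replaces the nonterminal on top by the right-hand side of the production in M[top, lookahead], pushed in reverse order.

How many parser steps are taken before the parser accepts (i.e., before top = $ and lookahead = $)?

      Stack                     Input                             Action
   1  $ S                       true do true true else else do $  expand S ::= D D
   2  $ D D                     true do true true else else do $  expand D ::= true
   3  $ D true                  true do true true else else do $  match true
   4  $ D                       do true true else else do $       expand D ::= L else do
   5  $ do else L               do true true else else do $       expand L ::= do true D else
   6  $ do else else D true do  do true true else else do $       match do
   7  $ do else else D true     true true else else do $          match true
   8  $ do else else D          true else else do $               expand D ::= true
   9  $ do else else true       true else else do $               match true
  10  $ do else else            else else do $                    match else
  11  $ do else                 else do $                         match else
  12  $ do                      do $                              match do
Accept reached after 12 steps.

12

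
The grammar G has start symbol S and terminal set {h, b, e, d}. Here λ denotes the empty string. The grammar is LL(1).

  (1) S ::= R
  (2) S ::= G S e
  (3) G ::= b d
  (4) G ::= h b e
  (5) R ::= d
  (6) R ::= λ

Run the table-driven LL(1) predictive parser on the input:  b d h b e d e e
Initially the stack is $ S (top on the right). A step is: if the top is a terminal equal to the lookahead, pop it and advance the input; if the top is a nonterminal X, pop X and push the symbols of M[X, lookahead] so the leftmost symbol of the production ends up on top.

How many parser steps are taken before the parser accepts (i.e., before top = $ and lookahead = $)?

14

      Stack          Input              Action
   1  $ S            b d h b e d e e $  expand S ::= G S e
   2  $ e S G        b d h b e d e e $  expand G ::= b d
   3  $ e S d b      b d h b e d e e $  match b
   4  $ e S d        d h b e d e e $    match d
   5  $ e S          h b e d e e $      expand S ::= G S e
   6  $ e e S G      h b e d e e $      expand G ::= h b e
   7  $ e e S e b h  h b e d e e $      match h
   8  $ e e S e b    b e d e e $        match b
   9  $ e e S e      e d e e $          match e
  10  $ e e S        d e e $            expand S ::= R
  11  $ e e R        d e e $            expand R ::= d
  12  $ e e d        d e e $            match d
  13  $ e e          e e $              match e
  14  $ e            e $                match e
Accept reached after 14 steps.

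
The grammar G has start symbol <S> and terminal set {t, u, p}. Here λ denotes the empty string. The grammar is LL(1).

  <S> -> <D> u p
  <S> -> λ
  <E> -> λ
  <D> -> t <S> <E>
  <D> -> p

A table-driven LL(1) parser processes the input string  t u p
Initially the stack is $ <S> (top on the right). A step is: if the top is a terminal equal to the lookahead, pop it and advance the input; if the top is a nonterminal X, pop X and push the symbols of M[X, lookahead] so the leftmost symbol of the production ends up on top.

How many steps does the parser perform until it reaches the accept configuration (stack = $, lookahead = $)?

     Stack            Input    Action
  1  $ <S>            t u p $  expand <S> -> <D> u p
  2  $ p u <D>        t u p $  expand <D> -> t <S> <E>
  3  $ p u <E> <S> t  t u p $  match t
  4  $ p u <E> <S>    u p $    expand <S> -> λ
  5  $ p u <E>        u p $    expand <E> -> λ
  6  $ p u            u p $    match u
  7  $ p              p $      match p
Accept reached after 7 steps.

7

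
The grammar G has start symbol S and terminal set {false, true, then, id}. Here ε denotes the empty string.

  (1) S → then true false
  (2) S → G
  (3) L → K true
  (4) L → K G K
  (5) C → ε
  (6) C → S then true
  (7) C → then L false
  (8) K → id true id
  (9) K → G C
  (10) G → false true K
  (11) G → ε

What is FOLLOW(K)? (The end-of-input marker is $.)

{$, false, id, then, true}

FIRST(G): from G→false true K we get {false}; from G→ε we get {ε}. So FIRST(G) = {ε, false}.
FIRST(S): from S→then true false we get {then}; from S→G we get {ε, false}. So FIRST(S) = {ε, false, then}.
FIRST(C): from C→ε we get {ε}; from C→S then true we get {false, then}; from C→then L false we get {then}. So FIRST(C) = {ε, false, then}.
FIRST(K): from K→id true id we get {id}; from K→G C we get {ε, false, then}. So FIRST(K) = {ε, false, id, then}.
FIRST(L): from L→K true we get {false, id, then, true}; from L→K G K we get {ε, false, id, then}. So FIRST(L) = {ε, false, id, then, true}.
FOLLOW(S) includes $ since S is the start symbol.
FOLLOW(S): in C→S then true, S is followed by then true with FIRST {then}. Thus FOLLOW(S) = {$, then}.
FOLLOW(L): in C→then L false, L is followed by false with FIRST {false}. Thus FOLLOW(L) = {false}.
FOLLOW(C): in K→G C, the suffix after C is empty, so FOLLOW(C) ⊇ FOLLOW(K) = {$, false, id, then, true}. Thus FOLLOW(C) = {$, false, id, then, true}.
FOLLOW(K): in L→K true, K is followed by true with FIRST {true}; in L→K G K (occurrence 1), K is followed by G K with FIRST {ε, false, id, then}; in L→K G K (occurrence 1), the suffix after K is nullable, so FOLLOW(K) ⊇ FOLLOW(L) = {false}; in L→K G K (occurrence 2), the suffix after K is empty, so FOLLOW(K) ⊇ FOLLOW(L) = {false}; in G→false true K, the suffix after K is empty, so FOLLOW(K) ⊇ FOLLOW(G) = {$, false, id, then, true}. Thus FOLLOW(K) = {$, false, id, then, true}.
FOLLOW(G): in S→G, the suffix after G is empty, so FOLLOW(G) ⊇ FOLLOW(S) = {$, then}; in L→K G K, G is followed by K with FIRST {ε, false, id, then}; in L→K G K, the suffix after G is nullable, so FOLLOW(G) ⊇ FOLLOW(L) = {false}; in K→G C, G is followed by C with FIRST {ε, false, then}; in K→G C, the suffix after G is nullable, so FOLLOW(G) ⊇ FOLLOW(K) = {$, false, id, then, true}. Thus FOLLOW(G) = {$, false, id, then, true}.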